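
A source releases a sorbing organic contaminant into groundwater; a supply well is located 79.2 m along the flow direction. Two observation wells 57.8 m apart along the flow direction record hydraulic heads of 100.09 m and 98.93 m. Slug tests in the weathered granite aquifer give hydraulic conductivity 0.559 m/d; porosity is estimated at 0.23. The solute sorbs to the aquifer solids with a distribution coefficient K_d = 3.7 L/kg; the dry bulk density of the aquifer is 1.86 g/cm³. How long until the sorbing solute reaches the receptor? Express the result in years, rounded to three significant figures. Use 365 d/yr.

138 years

Hydraulic gradient i = (100.09 − 98.93) / 57.8 = 1.16 / 57.8 = 0.02007
Specific discharge q = 0.559 × 0.02007 = 0.01122 m/d
Seepage velocity v = q / n = 0.01122 / 0.23 = 0.04878 m/d
Retardation R = 1 + ρ_b·K_d/n = 1 + 1.86×3.7/0.23 = 30.92
Contaminant velocity v_c = v/R = 0.04878/30.92 = 0.001577 m/d
t = L/v_c = 79.2/0.001577 = 50210 d
   = 50210/365 = 138 yr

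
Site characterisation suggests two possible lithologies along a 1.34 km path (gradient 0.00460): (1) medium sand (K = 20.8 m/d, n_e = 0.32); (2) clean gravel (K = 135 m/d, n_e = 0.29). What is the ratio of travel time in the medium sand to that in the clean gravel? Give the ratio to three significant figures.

Unit 1 (medium sand): v = 20.8×0.0046/0.32 = 0.2990 m/d, t = 1340/0.2990 = 4482 d
Unit 2 (clean gravel): v = 135×0.0046/0.29 = 2.141 m/d, t = 1340/2.141 = 625.8 d
t(medium sand) / t(clean gravel) = 4482/625.8 = 7.16

7.16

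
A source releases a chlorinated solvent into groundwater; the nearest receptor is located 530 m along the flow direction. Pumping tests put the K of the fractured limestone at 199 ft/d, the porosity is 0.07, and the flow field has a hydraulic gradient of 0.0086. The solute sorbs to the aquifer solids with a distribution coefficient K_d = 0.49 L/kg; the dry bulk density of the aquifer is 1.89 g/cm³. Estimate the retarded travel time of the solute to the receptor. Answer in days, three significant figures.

1010 days

K = 199 ft/d × 0.3048 = 60.66 m/d
q = Ki = 60.66 × 0.0086 = 0.5216 m/d
Average linear velocity = 0.5216 / 0.07 = 7.452 m/d
Retardation R = 1 + ρ_b·K_d/n = 1 + 1.89×0.49/0.07 = 14.23
Contaminant velocity v_c = v/R = 7.452/14.23 = 0.5237 m/d
t = L/v_c = 530/0.5237 = 1012 d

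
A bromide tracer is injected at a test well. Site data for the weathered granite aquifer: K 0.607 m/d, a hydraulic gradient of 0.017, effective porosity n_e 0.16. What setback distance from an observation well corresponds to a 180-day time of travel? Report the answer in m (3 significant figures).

q = Ki = 0.607 × 0.017 = 0.01032 m/d
Average linear velocity = 0.01032 / 0.16 = 0.06449 m/d
L = v × T = 0.06449 × 180 = 11.61 m

11.6 m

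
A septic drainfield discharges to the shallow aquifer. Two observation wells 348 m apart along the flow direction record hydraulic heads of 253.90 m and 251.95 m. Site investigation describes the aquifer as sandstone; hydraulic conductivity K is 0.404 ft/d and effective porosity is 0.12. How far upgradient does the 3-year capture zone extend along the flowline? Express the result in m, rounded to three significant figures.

Hydraulic gradient i = (253.90 − 251.95) / 348 = 1.95 / 348 = 0.005603
K = 0.404 ft/d × 0.3048 = 0.1231 m/d
q = Ki = 0.1231 × 0.005603 = 6.900e-4 m/d
Seepage velocity v = q / n = 6.900e-4 / 0.12 = 0.005750 m/d
T = 3 yr × 365 = 1095 d
L = v × T = 0.005750 × 1095 = 6.296 m

6.30 m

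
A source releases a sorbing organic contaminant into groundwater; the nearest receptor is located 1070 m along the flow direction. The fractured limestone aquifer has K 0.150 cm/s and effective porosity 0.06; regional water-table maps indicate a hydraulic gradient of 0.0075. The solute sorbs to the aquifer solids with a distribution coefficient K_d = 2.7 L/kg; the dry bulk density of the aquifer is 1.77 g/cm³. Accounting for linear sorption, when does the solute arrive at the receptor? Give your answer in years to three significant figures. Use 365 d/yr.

14.6 years

K = 0.150 cm/s × 864 = 129.6 m/d
q = Ki = 129.6 × 0.0075 = 0.9720 m/d
Seepage velocity v = q / n = 0.9720 / 0.06 = 16.20 m/d
Retardation R = 1 + ρ_b·K_d/n = 1 + 1.77×2.7/0.06 = 80.65
Contaminant velocity v_c = v/R = 16.20/80.65 = 0.2009 m/d
t = L/v_c = 1070/0.2009 = 5327 d
   = 5327/365 = 14.6 yr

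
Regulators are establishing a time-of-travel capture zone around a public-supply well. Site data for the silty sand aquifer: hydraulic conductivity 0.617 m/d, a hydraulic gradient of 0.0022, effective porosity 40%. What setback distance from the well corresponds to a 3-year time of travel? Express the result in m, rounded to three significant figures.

3.72 m

Specific discharge q = 0.617 × 0.0022 = 0.001357 m/d
Average linear velocity = 0.001357 / 0.40 = 0.003394 m/d
T = 3 yr × 365 = 1095 d
L = v × T = 0.003394 × 1095 = 3.716 m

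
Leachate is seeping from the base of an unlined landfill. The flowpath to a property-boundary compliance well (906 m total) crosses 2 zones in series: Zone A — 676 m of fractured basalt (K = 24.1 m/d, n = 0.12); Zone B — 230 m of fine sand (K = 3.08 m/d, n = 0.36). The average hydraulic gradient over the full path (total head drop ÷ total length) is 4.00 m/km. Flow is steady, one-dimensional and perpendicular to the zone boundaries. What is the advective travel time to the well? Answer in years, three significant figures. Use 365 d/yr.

Steady 1-D flow in series ⇒ the Darcy flux q is identical in every zone and the zone head losses add (resistances L/K in series).
Σ(L/K) = 676/24.1 + 230/3.08 = 28.05 + 74.68 = 102.7 d
K_eq = L_total / Σ(L/K) = 906 / 102.7 = 8.820 m/d
q = K_eq · i = 8.820 × 0.0040 = 0.03528 m/d (same in every zone)
Zone A: v = q/n = 0.03528/0.12 = 0.2940 m/d → t_A = 676/0.2940 = 2299 d
Zone B: v = q/n = 0.03528/0.36 = 0.09800 m/d → t_B = 230/0.09800 = 2347 d
Total t = 2299 + 2347 = 4646 d
   = 4646 / 365 = 12.7 yr

12.7 years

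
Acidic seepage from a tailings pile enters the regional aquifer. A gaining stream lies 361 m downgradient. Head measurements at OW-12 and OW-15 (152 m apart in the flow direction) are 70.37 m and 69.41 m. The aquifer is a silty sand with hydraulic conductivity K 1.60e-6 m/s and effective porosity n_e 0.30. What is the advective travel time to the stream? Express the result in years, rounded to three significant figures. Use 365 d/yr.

340 years

Hydraulic gradient i = (70.37 − 69.41) / 152 = 0.96 / 152 = 0.006316
K = 1.60e-6 m/s × 86400 s/d = 0.1382 m/d
Darcy flux q = K·i = 0.1382 × 0.006316 = 8.731e-4 m/d
v_s = q/n_e = 8.731e-4/0.30 = 0.002910 m/d
t = L / v = 361 / 0.002910 = 124000 d
   = 124000 / 365 = 340 yr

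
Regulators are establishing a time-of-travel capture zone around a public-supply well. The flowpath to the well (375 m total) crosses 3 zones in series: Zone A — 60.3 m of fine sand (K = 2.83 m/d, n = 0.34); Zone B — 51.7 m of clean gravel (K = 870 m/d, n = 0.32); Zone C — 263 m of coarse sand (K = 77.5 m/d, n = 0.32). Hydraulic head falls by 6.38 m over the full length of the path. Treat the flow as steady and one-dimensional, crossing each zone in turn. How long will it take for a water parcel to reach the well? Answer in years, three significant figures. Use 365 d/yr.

1.29 years

Steady 1-D flow in series ⇒ the Darcy flux q is identical in every zone and the zone head losses add (resistances L/K in series).
Σ(L/K) = 60.3/2.83 + 51.7/870 + 263/77.5 = 21.31 + 0.05943 + 3.394 = 24.76 d
q = ΔH / Σ(L/K) = 6.38 / 24.76 = 0.2577 m/d (same in every zone)
Zone A: v = q/n = 0.2577/0.34 = 0.7579 m/d → t_A = 60.3/0.7579 = 79.57 d
Zone B: v = q/n = 0.2577/0.32 = 0.8052 m/d → t_B = 51.7/0.8052 = 64.21 d
Zone C: v = q/n = 0.2577/0.32 = 0.8052 m/d → t_C = 263/0.8052 = 326.6 d
Total t = 79.57 + 64.21 + 326.6 = 470.4 d
   = 470.4 / 365 = 1.29 yr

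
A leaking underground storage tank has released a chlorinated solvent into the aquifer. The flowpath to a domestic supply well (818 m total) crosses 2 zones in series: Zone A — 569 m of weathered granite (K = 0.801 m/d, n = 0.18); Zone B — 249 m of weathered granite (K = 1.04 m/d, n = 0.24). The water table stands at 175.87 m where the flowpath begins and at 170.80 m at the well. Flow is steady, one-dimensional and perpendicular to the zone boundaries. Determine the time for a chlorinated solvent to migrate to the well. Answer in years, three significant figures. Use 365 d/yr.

Total head drop ΔH = 175.87 − 170.80 = 5.07 m
Continuity: the same q passes through each zone, so ΔH = q·Σ(L_j/K_j) — the zones act as resistances in series.
Σ(L/K) = 569/0.801 + 249/1.04 = 710.4 + 239.4 = 949.8 d
q = ΔH / Σ(L/K) = 5.07 / 949.8 = 0.005338 m/d (same in every zone)
Zone A: v = q/n = 0.005338/0.18 = 0.02966 m/d → t_A = 569/0.02966 = 19190 d
Zone B: v = q/n = 0.005338/0.24 = 0.02224 m/d → t_B = 249/0.02224 = 11200 d
Total t = 19190 + 11200 = 30380 d
   = 30380 / 365 = 83.2 yr

83.2 years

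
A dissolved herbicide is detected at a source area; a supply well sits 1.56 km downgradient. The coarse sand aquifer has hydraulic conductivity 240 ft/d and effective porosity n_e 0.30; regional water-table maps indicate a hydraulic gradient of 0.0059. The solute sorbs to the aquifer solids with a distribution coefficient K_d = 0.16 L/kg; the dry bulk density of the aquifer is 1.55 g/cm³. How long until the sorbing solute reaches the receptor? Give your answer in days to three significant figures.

1980 days

K = 240 ft/d × 0.3048 = 73.15 m/d
Specific discharge q = 73.15 × 0.0059 = 0.4316 m/d
Seepage velocity v = q / n = 0.4316 / 0.30 = 1.439 m/d
Retardation R = 1 + ρ_b·K_d/n = 1 + 1.55×0.16/0.30 = 1.827
Contaminant velocity v_c = v/R = 1.439/1.827 = 0.7876 m/d
L = 1.56 km = 1560 m
t = L/v_c = 1560/0.7876 = 1981 d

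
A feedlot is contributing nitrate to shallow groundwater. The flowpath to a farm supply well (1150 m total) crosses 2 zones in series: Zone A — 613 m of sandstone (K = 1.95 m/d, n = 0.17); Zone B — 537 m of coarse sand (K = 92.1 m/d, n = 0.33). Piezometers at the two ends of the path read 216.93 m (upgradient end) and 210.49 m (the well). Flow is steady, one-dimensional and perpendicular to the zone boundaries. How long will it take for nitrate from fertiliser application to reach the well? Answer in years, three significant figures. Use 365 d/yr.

38.3 years

Total head drop ΔH = 216.93 − 210.49 = 6.44 m
Steady 1-D flow in series ⇒ the Darcy flux q is identical in every zone and the zone head losses add (resistances L/K in series).
Σ(L/K) = 613/1.95 + 537/92.1 = 314.4 + 5.831 = 320.2 d
q = ΔH / Σ(L/K) = 6.44 / 320.2 = 0.02011 m/d (same in every zone)
Zone A: v = q/n = 0.02011/0.17 = 0.1183 m/d → t_A = 613/0.1183 = 5181 d
Zone B: v = q/n = 0.02011/0.33 = 0.06095 m/d → t_B = 537/0.06095 = 8811 d
Total t = 5181 + 8811 = 13990 d
   = 13990 / 365 = 38.3 yr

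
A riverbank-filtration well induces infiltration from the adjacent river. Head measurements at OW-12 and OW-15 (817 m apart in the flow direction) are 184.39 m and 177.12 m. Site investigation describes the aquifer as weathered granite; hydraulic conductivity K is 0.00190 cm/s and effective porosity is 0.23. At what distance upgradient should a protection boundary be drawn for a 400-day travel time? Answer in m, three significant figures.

Hydraulic gradient i = (184.39 − 177.12) / 817 = 7.27 / 817 = 0.008898
K = 0.00190 cm/s × 864 = 1.642 m/d
q = Ki = 1.642 × 0.008898 = 0.01461 m/d
v = Ki/n = 1.642·0.008898/0.23 = 0.06351 m/d
L = v × T = 0.06351 × 400 = 25.40 m

25.4 m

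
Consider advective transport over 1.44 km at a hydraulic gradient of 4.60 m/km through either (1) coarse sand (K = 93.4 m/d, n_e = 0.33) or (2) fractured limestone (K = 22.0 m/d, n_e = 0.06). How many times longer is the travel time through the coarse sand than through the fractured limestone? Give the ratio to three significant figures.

1.30

Unit 1 (coarse sand): v = 93.4×0.0046/0.33 = 1.302 m/d, t = 1440/1.302 = 1106 d
Unit 2 (fractured limestone): v = 22.0×0.0046/0.06 = 1.687 m/d, t = 1440/1.687 = 853.8 d
t(coarse sand) / t(fractured limestone) = 1106/853.8 = 1.30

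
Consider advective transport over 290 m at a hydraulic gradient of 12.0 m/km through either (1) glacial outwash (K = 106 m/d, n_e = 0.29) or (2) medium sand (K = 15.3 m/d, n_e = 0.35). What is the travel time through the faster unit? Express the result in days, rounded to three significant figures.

Unit 1 (glacial outwash): v = 106×0.012/0.29 = 4.386 m/d, t = 290/4.386 = 66.12 d
Unit 2 (medium sand): v = 15.3×0.012/0.35 = 0.5246 m/d, t = 290/0.5246 = 552.8 d
Faster unit: t = 66.1 d

66.1 days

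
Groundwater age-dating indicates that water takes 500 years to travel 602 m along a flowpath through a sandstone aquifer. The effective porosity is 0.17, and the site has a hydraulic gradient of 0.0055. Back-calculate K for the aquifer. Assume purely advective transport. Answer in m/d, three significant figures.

0.102 m/d

t = 500 years = 182500 d
v = L / t = 602 / 182500 = 0.003299 m/d
K = v · n / i = 0.003299 × 0.17 / 0.0055 = 0.102 m/d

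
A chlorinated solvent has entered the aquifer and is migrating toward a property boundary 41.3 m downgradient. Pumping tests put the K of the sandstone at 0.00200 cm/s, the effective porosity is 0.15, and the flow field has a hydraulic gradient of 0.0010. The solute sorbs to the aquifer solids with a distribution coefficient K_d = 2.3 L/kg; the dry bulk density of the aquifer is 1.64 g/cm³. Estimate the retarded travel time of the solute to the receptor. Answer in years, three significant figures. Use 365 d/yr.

257 years

K = 0.00200 cm/s × 864 = 1.728 m/d
Darcy flux q = K·i = 1.728 × 0.0010 = 0.001728 m/d
Seepage velocity v = q / n = 0.001728 / 0.15 = 0.01152 m/d
Retardation R = 1 + ρ_b·K_d/n = 1 + 1.64×2.3/0.15 = 26.15
Contaminant velocity v_c = v/R = 0.01152/26.15 = 4.406e-4 m/d
t = L/v_c = 41.3/4.406e-4 = 93740 d
   = 93740/365 = 257 yr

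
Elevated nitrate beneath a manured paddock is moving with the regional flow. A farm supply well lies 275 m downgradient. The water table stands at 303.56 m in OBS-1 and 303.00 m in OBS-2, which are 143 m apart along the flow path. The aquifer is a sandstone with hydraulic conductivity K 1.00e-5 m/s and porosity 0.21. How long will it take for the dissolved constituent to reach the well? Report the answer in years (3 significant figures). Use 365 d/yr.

46.8 years

Hydraulic gradient i = (303.56 − 303.00) / 143 = 0.56 / 143 = 0.003916
K = 1.00e-5 m/s × 86400 s/d = 0.8640 m/d
q = Ki = 0.8640 × 0.003916 = 0.003383 m/d
Seepage velocity v = q / n = 0.003383 / 0.21 = 0.01611 m/d
t = L / v = 275 / 0.01611 = 17070 d
   = 17070 / 365 = 46.8 yr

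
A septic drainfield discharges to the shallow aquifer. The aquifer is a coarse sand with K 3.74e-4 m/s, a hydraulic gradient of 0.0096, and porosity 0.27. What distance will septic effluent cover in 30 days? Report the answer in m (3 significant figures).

K = 3.74e-4 m/s × 86400 s/d = 32.31 m/d
Darcy flux q = K·i = 32.31 × 0.0096 = 0.3102 m/d
Seepage velocity v = q / n = 0.3102 / 0.27 = 1.149 m/d
L = v × T = 1.149 × 30 = 34.47 m

34.5 m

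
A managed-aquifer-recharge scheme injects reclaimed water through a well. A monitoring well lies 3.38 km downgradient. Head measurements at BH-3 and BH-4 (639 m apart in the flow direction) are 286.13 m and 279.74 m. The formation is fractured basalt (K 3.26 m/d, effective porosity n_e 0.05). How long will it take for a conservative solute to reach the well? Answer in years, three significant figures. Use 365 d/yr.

Hydraulic gradient i = (286.13 − 279.74) / 639 = 6.39 / 639 = 0.01000
q = Ki = 3.26 × 0.01000 = 0.03260 m/d
v_s = q/n_e = 0.03260/0.05 = 0.6520 m/d
L = 3.38 km = 3380 m
t = L / v = 3380 / 0.6520 = 5184 d
   = 5184 / 365 = 14.2 yr

14.2 years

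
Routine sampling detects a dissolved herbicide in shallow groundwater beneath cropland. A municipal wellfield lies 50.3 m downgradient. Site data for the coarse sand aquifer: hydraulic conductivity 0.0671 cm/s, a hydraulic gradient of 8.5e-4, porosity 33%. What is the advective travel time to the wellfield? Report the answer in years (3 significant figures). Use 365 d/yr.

K = 0.0671 cm/s × 864 = 57.97 m/d
q = Ki = 57.97 × 8.5e-4 = 0.04928 m/d
Average linear velocity = 0.04928 / 0.33 = 0.1493 m/d
t = L / v = 50.3 / 0.1493 = 336.8 d
   = 336.8 / 365 = 0.923 yr

0.923 years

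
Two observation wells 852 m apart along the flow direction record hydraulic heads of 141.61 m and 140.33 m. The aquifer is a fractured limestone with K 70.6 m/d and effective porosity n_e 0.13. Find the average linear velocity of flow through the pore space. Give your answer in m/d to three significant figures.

Hydraulic gradient i = (141.61 − 140.33) / 852 = 1.28 / 852 = 0.001502
Darcy flux q = K·i = 70.6 × 0.001502 = 0.1061 m/d
Seepage velocity v = q / n = 0.1061 / 0.13 = 0.8159 m/d

0.816 m/d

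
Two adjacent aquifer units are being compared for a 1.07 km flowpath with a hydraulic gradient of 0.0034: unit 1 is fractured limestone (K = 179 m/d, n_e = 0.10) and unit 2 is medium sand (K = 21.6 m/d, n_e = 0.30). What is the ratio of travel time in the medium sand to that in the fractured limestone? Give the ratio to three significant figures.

Unit 1 (fractured limestone): v = 179×0.0034/0.10 = 6.086 m/d, t = 1070/6.086 = 175.8 d
Unit 2 (medium sand): v = 21.6×0.0034/0.30 = 0.2448 m/d, t = 1070/0.2448 = 4371 d
t(medium sand) / t(fractured limestone) = 4371/175.8 = 24.9

24.9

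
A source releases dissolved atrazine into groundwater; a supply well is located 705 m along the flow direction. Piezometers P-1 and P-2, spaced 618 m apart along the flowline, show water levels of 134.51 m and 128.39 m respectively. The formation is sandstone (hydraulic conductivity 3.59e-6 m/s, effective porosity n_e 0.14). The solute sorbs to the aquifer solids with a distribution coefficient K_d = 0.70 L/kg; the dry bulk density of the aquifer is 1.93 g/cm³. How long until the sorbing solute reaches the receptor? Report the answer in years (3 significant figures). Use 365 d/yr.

Hydraulic gradient i = (134.51 − 128.39) / 618 = 6.12 / 618 = 0.009903
K = 3.59e-6 m/s × 86400 s/d = 0.3102 m/d
Specific discharge q = 0.3102 × 0.009903 = 0.003072 m/d
v = Ki/n = 0.3102·0.009903/0.14 = 0.02194 m/d
Retardation R = 1 + ρ_b·K_d/n = 1 + 1.93×0.70/0.14 = 10.65
Contaminant velocity v_c = v/R = 0.02194/10.65 = 0.002060 m/d
t = L/v_c = 705/0.002060 = 342200 d
   = 342200/365 = 938 yr

938 years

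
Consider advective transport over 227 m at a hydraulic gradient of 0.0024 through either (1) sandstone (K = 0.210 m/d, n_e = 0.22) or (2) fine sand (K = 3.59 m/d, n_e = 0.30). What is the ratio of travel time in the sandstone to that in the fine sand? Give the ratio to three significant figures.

Unit 1 (sandstone): v = 0.210×0.0024/0.22 = 0.002291 m/d, t = 227/0.002291 = 99090 d
Unit 2 (fine sand): v = 3.59×0.0024/0.30 = 0.02872 m/d, t = 227/0.02872 = 7904 d
t(sandstone) / t(fine sand) = 99090/7904 = 12.5

12.5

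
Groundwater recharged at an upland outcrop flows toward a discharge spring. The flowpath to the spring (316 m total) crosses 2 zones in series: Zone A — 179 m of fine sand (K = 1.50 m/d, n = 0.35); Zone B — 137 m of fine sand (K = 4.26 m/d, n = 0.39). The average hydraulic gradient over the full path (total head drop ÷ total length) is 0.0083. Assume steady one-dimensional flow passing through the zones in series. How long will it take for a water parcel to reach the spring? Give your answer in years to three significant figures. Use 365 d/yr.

For zones in series the flux q is common to all zones; the equivalent conductivity is the harmonic (thickness-weighted) mean, K_eq = L_total / Σ(L_j/K_j).
Σ(L/K) = 179/1.50 + 137/4.26 = 119.3 + 32.16 = 151.5 d
K_eq = L_total / Σ(L/K) = 316 / 151.5 = 2.086 m/d
q = K_eq · i = 2.086 × 0.0083 = 0.01731 m/d (same in every zone)
Zone A: v = q/n = 0.01731/0.35 = 0.04947 m/d → t_A = 179/0.04947 = 3619 d
Zone B: v = q/n = 0.01731/0.39 = 0.04439 m/d → t_B = 137/0.04439 = 3086 d
Total t = 3619 + 3086 = 6705 d
   = 6705 / 365 = 18.4 yr

18.4 years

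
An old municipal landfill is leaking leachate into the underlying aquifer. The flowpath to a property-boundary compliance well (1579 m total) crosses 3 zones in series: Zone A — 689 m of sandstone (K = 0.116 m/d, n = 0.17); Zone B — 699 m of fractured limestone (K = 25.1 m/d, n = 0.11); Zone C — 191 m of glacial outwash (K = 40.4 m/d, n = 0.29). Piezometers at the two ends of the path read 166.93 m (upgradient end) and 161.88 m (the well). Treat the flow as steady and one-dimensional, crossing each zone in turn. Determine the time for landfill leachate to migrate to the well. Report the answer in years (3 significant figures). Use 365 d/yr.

808 years

Total head drop ΔH = 166.93 − 161.88 = 5.05 m
Steady 1-D flow in series ⇒ the Darcy flux q is identical in every zone and the zone head losses add (resistances L/K in series).
Σ(L/K) = 689/0.116 + 699/25.1 + 191/40.4 = 5940 + 27.85 + 4.728 = 5972 d
q = ΔH / Σ(L/K) = 5.05 / 5972 = 8.456e-4 m/d (same in every zone)
Zone A: v = q/n = 8.456e-4/0.17 = 0.004974 m/d → t_A = 689/0.004974 = 138500 d
Zone B: v = q/n = 8.456e-4/0.11 = 0.007687 m/d → t_B = 699/0.007687 = 90930 d
Zone C: v = q/n = 8.456e-4/0.29 = 0.002916 m/d → t_C = 191/0.002916 = 65510 d
Total t = 138500 + 90930 + 65510 = 295000 d
   = 295000 / 365 = 808 yr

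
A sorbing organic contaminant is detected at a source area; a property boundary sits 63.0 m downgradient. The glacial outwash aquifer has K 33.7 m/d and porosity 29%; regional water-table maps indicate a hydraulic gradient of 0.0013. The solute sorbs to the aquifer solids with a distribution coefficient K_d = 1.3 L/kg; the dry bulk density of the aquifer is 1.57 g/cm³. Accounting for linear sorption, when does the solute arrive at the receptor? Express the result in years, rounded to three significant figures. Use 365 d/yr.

9.18 years

Darcy flux q = K·i = 33.7 × 0.0013 = 0.04381 m/d
v = Ki/n = 33.7·0.0013/0.29 = 0.1511 m/d
Retardation R = 1 + ρ_b·K_d/n = 1 + 1.57×1.3/0.29 = 8.038
Contaminant velocity v_c = v/R = 0.1511/8.038 = 0.01879 m/d
t = L/v_c = 63.0/0.01879 = 3352 d
   = 3352/365 = 9.18 yr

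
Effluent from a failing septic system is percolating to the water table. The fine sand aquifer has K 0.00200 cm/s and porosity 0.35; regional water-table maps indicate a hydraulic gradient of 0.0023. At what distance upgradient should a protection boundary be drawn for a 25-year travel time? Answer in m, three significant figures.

104 m

K = 0.00200 cm/s × 864 = 1.728 m/d
Darcy flux q = K·i = 1.728 × 0.0023 = 0.003974 m/d
Seepage velocity v = q / n = 0.003974 / 0.35 = 0.01136 m/d
T = 25 yr × 365 = 9125 d
L = v × T = 0.01136 × 9125 = 103.6 m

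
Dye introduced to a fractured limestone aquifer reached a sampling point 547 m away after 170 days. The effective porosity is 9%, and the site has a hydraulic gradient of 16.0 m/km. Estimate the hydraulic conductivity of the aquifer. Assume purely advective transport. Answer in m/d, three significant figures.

v = L / t = 547 / 170 = 3.218 m/d
K = v · n / i = 3.218 × 0.09 / 0.016 = 18.1 m/d

18.1 m/d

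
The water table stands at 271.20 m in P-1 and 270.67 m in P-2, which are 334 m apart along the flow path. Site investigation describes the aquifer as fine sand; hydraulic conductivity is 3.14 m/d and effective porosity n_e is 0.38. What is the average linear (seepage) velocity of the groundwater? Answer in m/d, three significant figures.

Hydraulic gradient i = (271.20 − 270.67) / 334 = 0.53 / 334 = 0.001587
q = Ki = 3.14 × 0.001587 = 0.004983 m/d
v = Ki/n = 3.14·0.001587/0.38 = 0.01311 m/d

0.0131 m/d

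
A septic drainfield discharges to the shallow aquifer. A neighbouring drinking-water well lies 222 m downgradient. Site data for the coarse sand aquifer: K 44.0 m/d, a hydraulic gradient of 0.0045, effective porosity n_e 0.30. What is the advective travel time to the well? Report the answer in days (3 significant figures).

336 days

q = Ki = 44.0 × 0.0045 = 0.1980 m/d
v_s = q/n_e = 0.1980/0.30 = 0.6600 m/d
t = L / v = 222 / 0.6600 = 336.4 d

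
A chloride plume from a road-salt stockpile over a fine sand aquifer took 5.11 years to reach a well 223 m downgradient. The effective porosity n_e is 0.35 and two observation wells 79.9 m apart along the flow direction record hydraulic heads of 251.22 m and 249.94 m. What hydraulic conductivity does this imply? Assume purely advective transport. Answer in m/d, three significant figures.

Hydraulic gradient i = (251.22 − 249.94) / 79.9 = 1.28 / 79.9 = 0.01602
t = 5.11 years = 1865 d
v = L / t = 223 / 1865 = 0.1196 m/d
K = v · n / i = 0.1196 × 0.35 / 0.01602 = 2.61 m/d

2.61 m/d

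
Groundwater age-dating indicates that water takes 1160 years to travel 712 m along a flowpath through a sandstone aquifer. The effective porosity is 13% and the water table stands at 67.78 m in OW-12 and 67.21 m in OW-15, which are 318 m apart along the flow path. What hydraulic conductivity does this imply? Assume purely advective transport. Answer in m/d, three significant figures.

0.122 m/d

Hydraulic gradient i = (67.78 − 67.21) / 318 = 0.57 / 318 = 0.001792
t = 1160 years = 423400 d
v = L / t = 712 / 423400 = 0.001682 m/d
K = v · n / i = 0.001682 × 0.13 / 0.001792 = 0.122 m/d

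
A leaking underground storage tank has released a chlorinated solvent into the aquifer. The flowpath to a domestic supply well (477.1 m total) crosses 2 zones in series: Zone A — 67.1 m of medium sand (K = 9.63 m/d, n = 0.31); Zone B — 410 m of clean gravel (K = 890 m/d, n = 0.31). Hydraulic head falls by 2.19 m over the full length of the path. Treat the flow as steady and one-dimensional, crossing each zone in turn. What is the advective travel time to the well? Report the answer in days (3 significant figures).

Continuity: the same q passes through each zone, so ΔH = q·Σ(L_j/K_j) — the zones act as resistances in series.
Σ(L/K) = 67.1/9.63 + 410/890 = 6.968 + 0.4607 = 7.428 d
q = ΔH / Σ(L/K) = 2.19 / 7.428 = 0.2948 m/d (same in every zone)
Zone A: v = q/n = 0.2948/0.31 = 0.9510 m/d → t_A = 67.1/0.9510 = 70.56 d
Zone B: v = q/n = 0.2948/0.31 = 0.9510 m/d → t_B = 410/0.9510 = 431.1 d
Total t = 70.56 + 431.1 = 501.7 d

502 days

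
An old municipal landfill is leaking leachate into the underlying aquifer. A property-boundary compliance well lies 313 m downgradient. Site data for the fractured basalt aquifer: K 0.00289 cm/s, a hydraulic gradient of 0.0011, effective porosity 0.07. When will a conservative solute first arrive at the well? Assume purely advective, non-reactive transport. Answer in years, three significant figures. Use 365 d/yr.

K = 0.00289 cm/s × 864 = 2.497 m/d
Specific discharge q = 2.497 × 0.0011 = 0.002747 m/d
Average linear velocity = 0.002747 / 0.07 = 0.03924 m/d
t = L / v = 313 / 0.03924 = 7977 d
   = 7977 / 365 = 21.9 yr

21.9 years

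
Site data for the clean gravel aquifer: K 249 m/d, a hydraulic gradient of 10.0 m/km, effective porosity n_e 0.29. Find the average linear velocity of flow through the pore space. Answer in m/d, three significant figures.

8.59 m/d

Darcy flux q = K·i = 249 × 0.010 = 2.490 m/d
Seepage velocity v = q / n = 2.490 / 0.29 = 8.586 m/d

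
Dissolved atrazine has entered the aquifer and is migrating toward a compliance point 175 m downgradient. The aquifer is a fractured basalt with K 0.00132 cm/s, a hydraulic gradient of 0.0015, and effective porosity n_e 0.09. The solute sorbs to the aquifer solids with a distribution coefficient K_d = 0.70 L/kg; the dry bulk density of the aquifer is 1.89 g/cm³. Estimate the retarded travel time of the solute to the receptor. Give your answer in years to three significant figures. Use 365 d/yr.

396 years

K = 0.00132 cm/s × 864 = 1.140 m/d
q = Ki = 1.140 × 0.0015 = 0.001711 m/d
Average linear velocity = 0.001711 / 0.09 = 0.01901 m/d
Retardation R = 1 + ρ_b·K_d/n = 1 + 1.89×0.70/0.09 = 15.70
Contaminant velocity v_c = v/R = 0.01901/15.70 = 0.001211 m/d
t = L/v_c = 175/0.001211 = 144500 d
   = 144500/365 = 396 yr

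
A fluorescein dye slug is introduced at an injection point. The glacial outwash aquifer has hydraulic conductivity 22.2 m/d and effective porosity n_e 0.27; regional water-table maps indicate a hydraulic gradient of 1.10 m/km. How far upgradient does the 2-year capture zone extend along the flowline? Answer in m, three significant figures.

66.0 m

Specific discharge q = 22.2 × 0.0011 = 0.02442 m/d
Average linear velocity = 0.02442 / 0.27 = 0.09044 m/d
T = 2 yr × 365 = 730 d
L = v × T = 0.09044 × 730 = 66.02 m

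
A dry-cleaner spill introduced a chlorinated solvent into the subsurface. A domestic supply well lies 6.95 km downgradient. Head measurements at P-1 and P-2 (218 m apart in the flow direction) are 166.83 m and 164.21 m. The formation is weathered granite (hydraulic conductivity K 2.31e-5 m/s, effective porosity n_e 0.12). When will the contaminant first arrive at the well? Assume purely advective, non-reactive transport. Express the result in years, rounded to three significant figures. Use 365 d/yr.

Hydraulic gradient i = (166.83 − 164.21) / 218 = 2.62 / 218 = 0.01202
K = 2.31e-5 m/s × 86400 s/d = 1.996 m/d
Darcy flux q = K·i = 1.996 × 0.01202 = 0.02399 m/d
Average linear velocity = 0.02399 / 0.12 = 0.1999 m/d
L = 6.95 km = 6950 m
t = L / v = 6950 / 0.1999 = 34770 d
   = 34770 / 365 = 95.3 yr

95.3 years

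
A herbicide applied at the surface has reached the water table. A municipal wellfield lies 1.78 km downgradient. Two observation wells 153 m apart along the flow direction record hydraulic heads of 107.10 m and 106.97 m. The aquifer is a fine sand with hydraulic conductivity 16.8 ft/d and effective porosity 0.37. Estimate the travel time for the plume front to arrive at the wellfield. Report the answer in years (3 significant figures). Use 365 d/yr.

Hydraulic gradient i = (107.10 − 106.97) / 153 = 0.13 / 153 = 8.497e-4
K = 16.8 ft/d × 0.3048 = 5.121 m/d
Specific discharge q = 5.121 × 8.497e-4 = 0.004351 m/d
v_s = q/n_e = 0.004351/0.37 = 0.01176 m/d
L = 1.78 km = 1780 m
t = L / v = 1780 / 0.01176 = 151400 d
   = 151400 / 365 = 415 yr

415 years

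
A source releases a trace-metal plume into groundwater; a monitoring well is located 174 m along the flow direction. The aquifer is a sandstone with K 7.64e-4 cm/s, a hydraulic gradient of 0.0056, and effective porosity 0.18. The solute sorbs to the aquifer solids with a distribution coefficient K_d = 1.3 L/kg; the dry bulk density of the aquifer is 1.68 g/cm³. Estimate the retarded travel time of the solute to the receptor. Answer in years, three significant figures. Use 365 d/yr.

305 years

K = 7.64e-4 cm/s × 864 = 0.6601 m/d
Darcy flux q = K·i = 0.6601 × 0.0056 = 0.003697 m/d
Seepage velocity v = q / n = 0.003697 / 0.18 = 0.02054 m/d
Retardation R = 1 + ρ_b·K_d/n = 1 + 1.68×1.3/0.18 = 13.13
Contaminant velocity v_c = v/R = 0.02054/13.13 = 0.001564 m/d
t = L/v_c = 174/0.001564 = 111300 d
   = 111300/365 = 305 yr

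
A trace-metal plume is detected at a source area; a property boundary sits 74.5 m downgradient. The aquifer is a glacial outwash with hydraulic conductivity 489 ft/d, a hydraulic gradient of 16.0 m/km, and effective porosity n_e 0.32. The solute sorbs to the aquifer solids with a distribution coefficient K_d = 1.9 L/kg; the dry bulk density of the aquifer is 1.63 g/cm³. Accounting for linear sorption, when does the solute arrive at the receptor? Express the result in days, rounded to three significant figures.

107 days

K = 489 ft/d × 0.3048 = 149.0 m/d
Darcy flux q = K·i = 149.0 × 0.016 = 2.385 m/d
v = Ki/n = 149.0·0.016/0.32 = 7.452 m/d
Retardation R = 1 + ρ_b·K_d/n = 1 + 1.63×1.9/0.32 = 10.68
Contaminant velocity v_c = v/R = 7.452/10.68 = 0.6979 m/d
t = L/v_c = 74.5/0.6979 = 106.7 d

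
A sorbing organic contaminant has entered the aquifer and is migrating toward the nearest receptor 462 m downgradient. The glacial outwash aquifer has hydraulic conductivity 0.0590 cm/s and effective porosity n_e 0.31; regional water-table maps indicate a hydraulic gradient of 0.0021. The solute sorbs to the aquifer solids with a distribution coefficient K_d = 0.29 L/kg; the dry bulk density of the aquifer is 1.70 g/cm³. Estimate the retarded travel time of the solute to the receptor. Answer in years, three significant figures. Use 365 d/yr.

9.49 years

K = 0.0590 cm/s × 864 = 50.98 m/d
Darcy flux q = K·i = 50.98 × 0.0021 = 0.1070 m/d
v = Ki/n = 50.98·0.0021/0.31 = 0.3453 m/d
Retardation R = 1 + ρ_b·K_d/n = 1 + 1.70×0.29/0.31 = 2.590
Contaminant velocity v_c = v/R = 0.3453/2.590 = 0.1333 m/d
t = L/v_c = 462/0.1333 = 3466 d
   = 3466/365 = 9.49 yr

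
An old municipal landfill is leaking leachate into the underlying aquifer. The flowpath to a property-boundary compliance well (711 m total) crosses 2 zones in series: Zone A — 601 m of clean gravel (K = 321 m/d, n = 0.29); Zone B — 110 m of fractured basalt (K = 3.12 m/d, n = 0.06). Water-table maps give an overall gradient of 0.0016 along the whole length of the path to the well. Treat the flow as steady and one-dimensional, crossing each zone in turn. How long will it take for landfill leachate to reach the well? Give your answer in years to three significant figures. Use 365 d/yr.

Steady 1-D flow in series ⇒ the Darcy flux q is identical in every zone and the zone head losses add (resistances L/K in series).
Σ(L/K) = 601/321 + 110/3.12 = 1.872 + 35.26 = 37.13 d
K_eq = L_total / Σ(L/K) = 711 / 37.13 = 19.15 m/d
q = K_eq · i = 19.15 × 0.0016 = 0.03064 m/d (same in every zone)
Zone A: v = q/n = 0.03064/0.29 = 0.1057 m/d → t_A = 601/0.1057 = 5688 d
Zone B: v = q/n = 0.03064/0.06 = 0.5107 m/d → t_B = 110/0.5107 = 215.4 d
Total t = 5688 + 215.4 = 5904 d
   = 5904 / 365 = 16.2 yr

16.2 years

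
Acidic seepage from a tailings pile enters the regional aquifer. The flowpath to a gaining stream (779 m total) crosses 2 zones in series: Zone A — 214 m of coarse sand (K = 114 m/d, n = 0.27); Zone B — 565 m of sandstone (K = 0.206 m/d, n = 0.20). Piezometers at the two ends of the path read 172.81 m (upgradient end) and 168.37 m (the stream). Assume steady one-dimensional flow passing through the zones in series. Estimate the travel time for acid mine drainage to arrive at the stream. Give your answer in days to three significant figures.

Total head drop ΔH = 172.81 − 168.37 = 4.44 m
Continuity: the same q passes through each zone, so ΔH = q·Σ(L_j/K_j) — the zones act as resistances in series.
Σ(L/K) = 214/114 + 565/0.206 = 1.877 + 2743 = 2745 d
q = ΔH / Σ(L/K) = 4.44 / 2745 = 0.001618 m/d (same in every zone)
Zone A: v = q/n = 0.001618/0.27 = 0.005992 m/d → t_A = 214/0.005992 = 35720 d
Zone B: v = q/n = 0.001618/0.20 = 0.008089 m/d → t_B = 565/0.008089 = 69850 d
Total t = 35720 + 69850 = 105600 d

106000 days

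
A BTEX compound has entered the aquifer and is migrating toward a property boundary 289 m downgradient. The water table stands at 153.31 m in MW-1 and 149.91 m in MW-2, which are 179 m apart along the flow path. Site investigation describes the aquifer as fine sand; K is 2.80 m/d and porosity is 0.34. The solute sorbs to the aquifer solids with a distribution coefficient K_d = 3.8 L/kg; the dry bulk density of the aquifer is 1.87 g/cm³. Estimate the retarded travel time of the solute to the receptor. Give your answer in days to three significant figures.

Hydraulic gradient i = (153.31 − 149.91) / 179 = 3.40 / 179 = 0.01899
Specific discharge q = 2.80 × 0.01899 = 0.05318 m/d
Average linear velocity = 0.05318 / 0.34 = 0.1564 m/d
Retardation R = 1 + ρ_b·K_d/n = 1 + 1.87×3.8/0.34 = 21.90
Contaminant velocity v_c = v/R = 0.1564/21.90 = 0.007143 m/d
t = L/v_c = 289/0.007143 = 40460 d

40500 days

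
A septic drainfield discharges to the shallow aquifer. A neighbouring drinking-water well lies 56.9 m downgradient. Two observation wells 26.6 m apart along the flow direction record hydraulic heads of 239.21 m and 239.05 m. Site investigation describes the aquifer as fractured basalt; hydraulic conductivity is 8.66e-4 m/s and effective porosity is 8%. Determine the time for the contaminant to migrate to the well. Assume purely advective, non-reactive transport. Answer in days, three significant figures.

10.1 days

Hydraulic gradient i = (239.21 − 239.05) / 26.6 = 0.16 / 26.6 = 0.006015
K = 8.66e-4 m/s × 86400 s/d = 74.82 m/d
Darcy flux q = K·i = 74.82 × 0.006015 = 0.4501 m/d
v_s = q/n_e = 0.4501/0.08 = 5.626 m/d
t = L / v = 56.9 / 5.626 = 10.11 d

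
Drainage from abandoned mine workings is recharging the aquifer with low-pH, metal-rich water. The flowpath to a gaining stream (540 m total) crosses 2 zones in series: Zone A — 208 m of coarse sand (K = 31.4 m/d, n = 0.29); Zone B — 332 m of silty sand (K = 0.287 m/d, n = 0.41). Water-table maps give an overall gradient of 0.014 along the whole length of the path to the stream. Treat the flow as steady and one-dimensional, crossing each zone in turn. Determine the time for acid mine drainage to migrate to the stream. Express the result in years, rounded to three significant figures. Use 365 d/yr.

82.8 years

Steady 1-D flow in series ⇒ the Darcy flux q is identical in every zone and the zone head losses add (resistances L/K in series).
Σ(L/K) = 208/31.4 + 332/0.287 = 6.624 + 1157 = 1163 d
K_eq = L_total / Σ(L/K) = 540 / 1163 = 0.4641 m/d
q = K_eq · i = 0.4641 × 0.014 = 0.006498 m/d (same in every zone)
Zone A: v = q/n = 0.006498/0.29 = 0.02241 m/d → t_A = 208/0.02241 = 9283 d
Zone B: v = q/n = 0.006498/0.41 = 0.01585 m/d → t_B = 332/0.01585 = 20950 d
Total t = 9283 + 20950 = 30230 d
   = 30230 / 365 = 82.8 yr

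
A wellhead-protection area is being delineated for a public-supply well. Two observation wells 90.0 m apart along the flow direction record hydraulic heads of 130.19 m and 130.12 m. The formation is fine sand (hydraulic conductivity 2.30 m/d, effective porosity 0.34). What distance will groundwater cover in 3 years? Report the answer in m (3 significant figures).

Hydraulic gradient i = (130.19 − 130.12) / 90.0 = 0.07 / 90.0 = 7.778e-4
q = Ki = 2.30 × 7.778e-4 = 0.001789 m/d
v_s = q/n_e = 0.001789/0.34 = 0.005261 m/d
T = 3 yr × 365 = 1095 d
L = v × T = 0.005261 × 1095 = 5.761 m

5.76 m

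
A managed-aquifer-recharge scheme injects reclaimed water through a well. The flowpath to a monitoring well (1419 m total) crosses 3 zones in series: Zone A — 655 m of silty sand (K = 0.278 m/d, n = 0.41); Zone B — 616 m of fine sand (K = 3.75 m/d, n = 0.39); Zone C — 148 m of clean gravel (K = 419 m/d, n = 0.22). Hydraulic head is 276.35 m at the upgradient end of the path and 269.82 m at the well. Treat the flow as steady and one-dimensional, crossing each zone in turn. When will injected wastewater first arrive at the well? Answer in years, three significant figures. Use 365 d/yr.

573 years

Total head drop ΔH = 276.35 − 269.82 = 6.53 m
Continuity: the same q passes through each zone, so ΔH = q·Σ(L_j/K_j) — the zones act as resistances in series.
Σ(L/K) = 655/0.278 + 616/3.75 + 148/419 = 2356 + 164.3 + 0.3532 = 2521 d
q = ΔH / Σ(L/K) = 6.53 / 2521 = 0.002591 m/d (same in every zone)
Zone A: v = q/n = 0.002591/0.41 = 0.006318 m/d → t_A = 655/0.006318 = 103700 d
Zone B: v = q/n = 0.002591/0.39 = 0.006642 m/d → t_B = 616/0.006642 = 92740 d
Zone C: v = q/n = 0.002591/0.22 = 0.01178 m/d → t_C = 148/0.01178 = 12570 d
Total t = 103700 + 92740 + 12570 = 209000 d
   = 209000 / 365 = 573 yr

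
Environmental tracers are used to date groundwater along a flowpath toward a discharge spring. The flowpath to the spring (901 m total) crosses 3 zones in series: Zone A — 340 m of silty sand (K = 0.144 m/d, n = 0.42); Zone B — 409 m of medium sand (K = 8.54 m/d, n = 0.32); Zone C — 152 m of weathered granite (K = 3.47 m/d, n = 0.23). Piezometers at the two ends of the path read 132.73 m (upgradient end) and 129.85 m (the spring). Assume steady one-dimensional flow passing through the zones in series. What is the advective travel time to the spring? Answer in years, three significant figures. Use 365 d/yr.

720 years

Total head drop ΔH = 132.73 − 129.85 = 2.88 m
Continuity: the same q passes through each zone, so ΔH = q·Σ(L_j/K_j) — the zones act as resistances in series.
Σ(L/K) = 340/0.144 + 409/8.54 + 152/3.47 = 2361 + 47.89 + 43.80 = 2453 d
q = ΔH / Σ(L/K) = 2.88 / 2453 = 0.001174 m/d (same in every zone)
Zone A: v = q/n = 0.001174/0.42 = 0.002796 m/d → t_A = 340/0.002796 = 121600 d
Zone B: v = q/n = 0.001174/0.32 = 0.003669 m/d → t_B = 409/0.003669 = 111500 d
Zone C: v = q/n = 0.001174/0.23 = 0.005105 m/d → t_C = 152/0.005105 = 29770 d
Total t = 121600 + 111500 + 29770 = 262900 d
   = 262900 / 365 = 720 yr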